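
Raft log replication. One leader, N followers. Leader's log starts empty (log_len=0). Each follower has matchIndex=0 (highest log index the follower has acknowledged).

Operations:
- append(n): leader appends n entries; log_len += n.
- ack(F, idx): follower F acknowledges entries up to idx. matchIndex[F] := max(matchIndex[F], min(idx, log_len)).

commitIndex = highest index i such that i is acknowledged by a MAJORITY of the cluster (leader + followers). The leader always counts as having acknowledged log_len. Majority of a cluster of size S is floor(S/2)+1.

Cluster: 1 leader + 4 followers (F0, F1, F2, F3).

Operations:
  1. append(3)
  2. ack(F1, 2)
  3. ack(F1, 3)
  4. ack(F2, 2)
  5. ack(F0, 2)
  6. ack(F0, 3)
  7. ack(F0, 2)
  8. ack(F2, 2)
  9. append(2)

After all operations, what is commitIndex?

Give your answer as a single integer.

Op 1: append 3 -> log_len=3
Op 2: F1 acks idx 2 -> match: F0=0 F1=2 F2=0 F3=0; commitIndex=0
Op 3: F1 acks idx 3 -> match: F0=0 F1=3 F2=0 F3=0; commitIndex=0
Op 4: F2 acks idx 2 -> match: F0=0 F1=3 F2=2 F3=0; commitIndex=2
Op 5: F0 acks idx 2 -> match: F0=2 F1=3 F2=2 F3=0; commitIndex=2
Op 6: F0 acks idx 3 -> match: F0=3 F1=3 F2=2 F3=0; commitIndex=3
Op 7: F0 acks idx 2 -> match: F0=3 F1=3 F2=2 F3=0; commitIndex=3
Op 8: F2 acks idx 2 -> match: F0=3 F1=3 F2=2 F3=0; commitIndex=3
Op 9: append 2 -> log_len=5

Answer: 3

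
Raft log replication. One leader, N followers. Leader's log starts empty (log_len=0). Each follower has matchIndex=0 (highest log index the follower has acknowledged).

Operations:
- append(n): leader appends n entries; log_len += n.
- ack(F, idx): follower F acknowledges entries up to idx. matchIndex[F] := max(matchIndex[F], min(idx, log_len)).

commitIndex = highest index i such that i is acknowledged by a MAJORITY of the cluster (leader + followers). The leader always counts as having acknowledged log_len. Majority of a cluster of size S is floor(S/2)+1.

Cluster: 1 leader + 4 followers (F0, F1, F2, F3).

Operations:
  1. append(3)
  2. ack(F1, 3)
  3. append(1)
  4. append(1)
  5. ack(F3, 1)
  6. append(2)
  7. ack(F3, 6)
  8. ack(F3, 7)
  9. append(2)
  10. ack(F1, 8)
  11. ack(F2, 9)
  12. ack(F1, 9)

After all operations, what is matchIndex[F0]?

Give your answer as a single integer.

Op 1: append 3 -> log_len=3
Op 2: F1 acks idx 3 -> match: F0=0 F1=3 F2=0 F3=0; commitIndex=0
Op 3: append 1 -> log_len=4
Op 4: append 1 -> log_len=5
Op 5: F3 acks idx 1 -> match: F0=0 F1=3 F2=0 F3=1; commitIndex=1
Op 6: append 2 -> log_len=7
Op 7: F3 acks idx 6 -> match: F0=0 F1=3 F2=0 F3=6; commitIndex=3
Op 8: F3 acks idx 7 -> match: F0=0 F1=3 F2=0 F3=7; commitIndex=3
Op 9: append 2 -> log_len=9
Op 10: F1 acks idx 8 -> match: F0=0 F1=8 F2=0 F3=7; commitIndex=7
Op 11: F2 acks idx 9 -> match: F0=0 F1=8 F2=9 F3=7; commitIndex=8
Op 12: F1 acks idx 9 -> match: F0=0 F1=9 F2=9 F3=7; commitIndex=9

Answer: 0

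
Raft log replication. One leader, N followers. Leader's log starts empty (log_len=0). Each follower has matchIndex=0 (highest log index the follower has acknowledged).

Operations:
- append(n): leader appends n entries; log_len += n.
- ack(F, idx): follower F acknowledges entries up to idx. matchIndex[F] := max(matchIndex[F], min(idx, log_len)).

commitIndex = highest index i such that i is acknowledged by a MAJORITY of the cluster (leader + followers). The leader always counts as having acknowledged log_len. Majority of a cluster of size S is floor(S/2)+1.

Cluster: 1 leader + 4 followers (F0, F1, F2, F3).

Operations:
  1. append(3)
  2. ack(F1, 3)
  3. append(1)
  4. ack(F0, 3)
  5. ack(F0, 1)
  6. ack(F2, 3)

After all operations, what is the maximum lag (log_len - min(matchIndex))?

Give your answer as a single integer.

Op 1: append 3 -> log_len=3
Op 2: F1 acks idx 3 -> match: F0=0 F1=3 F2=0 F3=0; commitIndex=0
Op 3: append 1 -> log_len=4
Op 4: F0 acks idx 3 -> match: F0=3 F1=3 F2=0 F3=0; commitIndex=3
Op 5: F0 acks idx 1 -> match: F0=3 F1=3 F2=0 F3=0; commitIndex=3
Op 6: F2 acks idx 3 -> match: F0=3 F1=3 F2=3 F3=0; commitIndex=3

Answer: 4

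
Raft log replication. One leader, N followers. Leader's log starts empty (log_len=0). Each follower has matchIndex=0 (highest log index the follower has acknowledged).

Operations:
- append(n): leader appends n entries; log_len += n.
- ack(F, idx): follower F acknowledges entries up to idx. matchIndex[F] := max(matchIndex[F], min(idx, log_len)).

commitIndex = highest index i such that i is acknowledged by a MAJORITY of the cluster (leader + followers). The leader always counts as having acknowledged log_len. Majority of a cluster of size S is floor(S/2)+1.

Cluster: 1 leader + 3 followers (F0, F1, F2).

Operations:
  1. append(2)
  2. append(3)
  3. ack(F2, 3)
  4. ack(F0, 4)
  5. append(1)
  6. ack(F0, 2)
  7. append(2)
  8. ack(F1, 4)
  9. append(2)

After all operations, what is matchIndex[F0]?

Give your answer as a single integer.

Answer: 4

Derivation:
Op 1: append 2 -> log_len=2
Op 2: append 3 -> log_len=5
Op 3: F2 acks idx 3 -> match: F0=0 F1=0 F2=3; commitIndex=0
Op 4: F0 acks idx 4 -> match: F0=4 F1=0 F2=3; commitIndex=3
Op 5: append 1 -> log_len=6
Op 6: F0 acks idx 2 -> match: F0=4 F1=0 F2=3; commitIndex=3
Op 7: append 2 -> log_len=8
Op 8: F1 acks idx 4 -> match: F0=4 F1=4 F2=3; commitIndex=4
Op 9: append 2 -> log_len=10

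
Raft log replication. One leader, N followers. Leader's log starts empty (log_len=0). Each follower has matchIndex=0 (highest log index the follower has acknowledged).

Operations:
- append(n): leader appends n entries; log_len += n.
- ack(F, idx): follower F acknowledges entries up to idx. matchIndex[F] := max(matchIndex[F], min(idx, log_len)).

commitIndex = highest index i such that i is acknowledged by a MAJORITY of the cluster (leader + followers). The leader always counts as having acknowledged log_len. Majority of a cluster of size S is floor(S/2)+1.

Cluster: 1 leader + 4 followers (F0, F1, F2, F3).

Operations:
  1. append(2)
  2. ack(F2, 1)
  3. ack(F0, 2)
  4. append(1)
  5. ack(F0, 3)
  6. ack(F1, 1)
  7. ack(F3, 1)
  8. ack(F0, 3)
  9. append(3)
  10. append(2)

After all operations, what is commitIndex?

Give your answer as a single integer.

Answer: 1

Derivation:
Op 1: append 2 -> log_len=2
Op 2: F2 acks idx 1 -> match: F0=0 F1=0 F2=1 F3=0; commitIndex=0
Op 3: F0 acks idx 2 -> match: F0=2 F1=0 F2=1 F3=0; commitIndex=1
Op 4: append 1 -> log_len=3
Op 5: F0 acks idx 3 -> match: F0=3 F1=0 F2=1 F3=0; commitIndex=1
Op 6: F1 acks idx 1 -> match: F0=3 F1=1 F2=1 F3=0; commitIndex=1
Op 7: F3 acks idx 1 -> match: F0=3 F1=1 F2=1 F3=1; commitIndex=1
Op 8: F0 acks idx 3 -> match: F0=3 F1=1 F2=1 F3=1; commitIndex=1
Op 9: append 3 -> log_len=6
Op 10: append 2 -> log_len=8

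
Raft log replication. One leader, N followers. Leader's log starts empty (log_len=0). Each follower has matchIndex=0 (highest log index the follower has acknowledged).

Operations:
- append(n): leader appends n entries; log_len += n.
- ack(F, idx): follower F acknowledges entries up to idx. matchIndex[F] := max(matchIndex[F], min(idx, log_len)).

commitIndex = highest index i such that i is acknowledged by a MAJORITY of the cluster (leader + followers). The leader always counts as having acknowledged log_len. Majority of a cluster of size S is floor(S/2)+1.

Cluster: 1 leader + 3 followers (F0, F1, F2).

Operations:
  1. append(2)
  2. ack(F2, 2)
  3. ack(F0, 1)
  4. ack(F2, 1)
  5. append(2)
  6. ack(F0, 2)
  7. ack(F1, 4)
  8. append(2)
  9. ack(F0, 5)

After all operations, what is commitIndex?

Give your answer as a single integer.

Answer: 4

Derivation:
Op 1: append 2 -> log_len=2
Op 2: F2 acks idx 2 -> match: F0=0 F1=0 F2=2; commitIndex=0
Op 3: F0 acks idx 1 -> match: F0=1 F1=0 F2=2; commitIndex=1
Op 4: F2 acks idx 1 -> match: F0=1 F1=0 F2=2; commitIndex=1
Op 5: append 2 -> log_len=4
Op 6: F0 acks idx 2 -> match: F0=2 F1=0 F2=2; commitIndex=2
Op 7: F1 acks idx 4 -> match: F0=2 F1=4 F2=2; commitIndex=2
Op 8: append 2 -> log_len=6
Op 9: F0 acks idx 5 -> match: F0=5 F1=4 F2=2; commitIndex=4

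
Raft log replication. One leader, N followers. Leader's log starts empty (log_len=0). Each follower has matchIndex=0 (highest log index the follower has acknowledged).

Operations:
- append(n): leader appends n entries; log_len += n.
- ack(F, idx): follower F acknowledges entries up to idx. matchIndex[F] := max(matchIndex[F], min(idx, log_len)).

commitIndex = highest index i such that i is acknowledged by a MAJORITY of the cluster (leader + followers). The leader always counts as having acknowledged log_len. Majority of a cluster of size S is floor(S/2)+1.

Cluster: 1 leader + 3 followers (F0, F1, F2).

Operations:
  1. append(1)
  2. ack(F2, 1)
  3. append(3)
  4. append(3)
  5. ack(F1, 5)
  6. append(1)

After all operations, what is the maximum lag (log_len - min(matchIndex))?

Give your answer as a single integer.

Op 1: append 1 -> log_len=1
Op 2: F2 acks idx 1 -> match: F0=0 F1=0 F2=1; commitIndex=0
Op 3: append 3 -> log_len=4
Op 4: append 3 -> log_len=7
Op 5: F1 acks idx 5 -> match: F0=0 F1=5 F2=1; commitIndex=1
Op 6: append 1 -> log_len=8

Answer: 8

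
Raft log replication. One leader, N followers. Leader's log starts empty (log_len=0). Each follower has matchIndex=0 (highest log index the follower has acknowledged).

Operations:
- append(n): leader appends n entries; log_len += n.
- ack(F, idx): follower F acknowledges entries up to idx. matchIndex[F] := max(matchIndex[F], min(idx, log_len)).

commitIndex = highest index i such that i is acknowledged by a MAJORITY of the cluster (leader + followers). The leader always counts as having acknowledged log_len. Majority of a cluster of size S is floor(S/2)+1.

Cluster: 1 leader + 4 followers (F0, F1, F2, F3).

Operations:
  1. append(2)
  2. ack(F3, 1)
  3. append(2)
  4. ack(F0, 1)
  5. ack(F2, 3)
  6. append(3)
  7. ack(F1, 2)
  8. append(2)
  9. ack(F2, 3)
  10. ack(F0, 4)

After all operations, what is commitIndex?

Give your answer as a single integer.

Answer: 3

Derivation:
Op 1: append 2 -> log_len=2
Op 2: F3 acks idx 1 -> match: F0=0 F1=0 F2=0 F3=1; commitIndex=0
Op 3: append 2 -> log_len=4
Op 4: F0 acks idx 1 -> match: F0=1 F1=0 F2=0 F3=1; commitIndex=1
Op 5: F2 acks idx 3 -> match: F0=1 F1=0 F2=3 F3=1; commitIndex=1
Op 6: append 3 -> log_len=7
Op 7: F1 acks idx 2 -> match: F0=1 F1=2 F2=3 F3=1; commitIndex=2
Op 8: append 2 -> log_len=9
Op 9: F2 acks idx 3 -> match: F0=1 F1=2 F2=3 F3=1; commitIndex=2
Op 10: F0 acks idx 4 -> match: F0=4 F1=2 F2=3 F3=1; commitIndex=3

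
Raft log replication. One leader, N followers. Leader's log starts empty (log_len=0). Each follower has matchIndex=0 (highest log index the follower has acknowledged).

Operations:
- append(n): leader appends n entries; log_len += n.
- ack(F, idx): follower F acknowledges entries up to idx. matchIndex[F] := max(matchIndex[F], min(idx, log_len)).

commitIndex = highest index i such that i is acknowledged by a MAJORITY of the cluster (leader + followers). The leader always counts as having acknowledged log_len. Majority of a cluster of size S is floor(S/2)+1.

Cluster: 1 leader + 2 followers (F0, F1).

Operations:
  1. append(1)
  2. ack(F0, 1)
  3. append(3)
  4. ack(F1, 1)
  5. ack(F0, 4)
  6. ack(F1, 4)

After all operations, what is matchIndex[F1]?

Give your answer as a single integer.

Answer: 4

Derivation:
Op 1: append 1 -> log_len=1
Op 2: F0 acks idx 1 -> match: F0=1 F1=0; commitIndex=1
Op 3: append 3 -> log_len=4
Op 4: F1 acks idx 1 -> match: F0=1 F1=1; commitIndex=1
Op 5: F0 acks idx 4 -> match: F0=4 F1=1; commitIndex=4
Op 6: F1 acks idx 4 -> match: F0=4 F1=4; commitIndex=4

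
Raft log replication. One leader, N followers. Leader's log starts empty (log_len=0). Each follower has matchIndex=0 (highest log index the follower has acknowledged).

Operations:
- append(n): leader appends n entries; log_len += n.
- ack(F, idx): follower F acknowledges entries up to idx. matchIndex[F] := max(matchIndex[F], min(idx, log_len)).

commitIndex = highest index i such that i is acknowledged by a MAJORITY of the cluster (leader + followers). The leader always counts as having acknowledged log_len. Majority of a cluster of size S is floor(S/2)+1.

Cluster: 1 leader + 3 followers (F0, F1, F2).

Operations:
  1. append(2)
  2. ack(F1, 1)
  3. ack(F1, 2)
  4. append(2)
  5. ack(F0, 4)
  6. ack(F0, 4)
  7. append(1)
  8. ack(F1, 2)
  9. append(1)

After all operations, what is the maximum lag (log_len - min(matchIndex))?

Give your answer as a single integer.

Op 1: append 2 -> log_len=2
Op 2: F1 acks idx 1 -> match: F0=0 F1=1 F2=0; commitIndex=0
Op 3: F1 acks idx 2 -> match: F0=0 F1=2 F2=0; commitIndex=0
Op 4: append 2 -> log_len=4
Op 5: F0 acks idx 4 -> match: F0=4 F1=2 F2=0; commitIndex=2
Op 6: F0 acks idx 4 -> match: F0=4 F1=2 F2=0; commitIndex=2
Op 7: append 1 -> log_len=5
Op 8: F1 acks idx 2 -> match: F0=4 F1=2 F2=0; commitIndex=2
Op 9: append 1 -> log_len=6

Answer: 6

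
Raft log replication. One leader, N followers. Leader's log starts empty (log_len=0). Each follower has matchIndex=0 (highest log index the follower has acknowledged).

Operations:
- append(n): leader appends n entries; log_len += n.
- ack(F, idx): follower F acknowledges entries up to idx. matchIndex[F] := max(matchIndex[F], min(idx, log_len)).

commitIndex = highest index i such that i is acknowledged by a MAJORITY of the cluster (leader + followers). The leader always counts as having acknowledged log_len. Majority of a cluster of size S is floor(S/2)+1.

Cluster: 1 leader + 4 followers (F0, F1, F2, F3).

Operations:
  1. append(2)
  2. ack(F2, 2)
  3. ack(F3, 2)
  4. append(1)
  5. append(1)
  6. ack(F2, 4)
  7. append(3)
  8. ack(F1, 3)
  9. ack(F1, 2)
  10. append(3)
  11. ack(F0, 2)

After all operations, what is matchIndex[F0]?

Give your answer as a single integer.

Answer: 2

Derivation:
Op 1: append 2 -> log_len=2
Op 2: F2 acks idx 2 -> match: F0=0 F1=0 F2=2 F3=0; commitIndex=0
Op 3: F3 acks idx 2 -> match: F0=0 F1=0 F2=2 F3=2; commitIndex=2
Op 4: append 1 -> log_len=3
Op 5: append 1 -> log_len=4
Op 6: F2 acks idx 4 -> match: F0=0 F1=0 F2=4 F3=2; commitIndex=2
Op 7: append 3 -> log_len=7
Op 8: F1 acks idx 3 -> match: F0=0 F1=3 F2=4 F3=2; commitIndex=3
Op 9: F1 acks idx 2 -> match: F0=0 F1=3 F2=4 F3=2; commitIndex=3
Op 10: append 3 -> log_len=10
Op 11: F0 acks idx 2 -> match: F0=2 F1=3 F2=4 F3=2; commitIndex=3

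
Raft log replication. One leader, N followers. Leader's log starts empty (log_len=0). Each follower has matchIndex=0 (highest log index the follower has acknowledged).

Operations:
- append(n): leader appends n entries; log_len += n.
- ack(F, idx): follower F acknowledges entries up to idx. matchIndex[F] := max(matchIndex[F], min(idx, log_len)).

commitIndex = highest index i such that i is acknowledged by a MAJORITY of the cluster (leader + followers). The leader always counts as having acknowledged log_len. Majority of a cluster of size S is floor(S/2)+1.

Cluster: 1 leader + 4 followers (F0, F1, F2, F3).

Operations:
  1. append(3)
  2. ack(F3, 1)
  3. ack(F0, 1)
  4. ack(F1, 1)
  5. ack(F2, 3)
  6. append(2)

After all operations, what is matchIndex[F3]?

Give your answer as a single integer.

Op 1: append 3 -> log_len=3
Op 2: F3 acks idx 1 -> match: F0=0 F1=0 F2=0 F3=1; commitIndex=0
Op 3: F0 acks idx 1 -> match: F0=1 F1=0 F2=0 F3=1; commitIndex=1
Op 4: F1 acks idx 1 -> match: F0=1 F1=1 F2=0 F3=1; commitIndex=1
Op 5: F2 acks idx 3 -> match: F0=1 F1=1 F2=3 F3=1; commitIndex=1
Op 6: append 2 -> log_len=5

Answer: 1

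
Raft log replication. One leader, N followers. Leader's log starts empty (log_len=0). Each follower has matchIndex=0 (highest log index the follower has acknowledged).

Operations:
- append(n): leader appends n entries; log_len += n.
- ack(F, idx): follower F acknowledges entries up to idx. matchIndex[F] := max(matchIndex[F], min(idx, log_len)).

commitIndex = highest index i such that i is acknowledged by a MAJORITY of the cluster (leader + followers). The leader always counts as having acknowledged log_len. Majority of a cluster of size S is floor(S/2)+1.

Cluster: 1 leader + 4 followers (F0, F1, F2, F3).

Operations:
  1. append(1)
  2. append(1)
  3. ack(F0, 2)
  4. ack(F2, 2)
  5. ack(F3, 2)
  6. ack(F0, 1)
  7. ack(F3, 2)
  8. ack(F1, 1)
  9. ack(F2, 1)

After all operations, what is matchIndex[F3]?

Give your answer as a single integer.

Op 1: append 1 -> log_len=1
Op 2: append 1 -> log_len=2
Op 3: F0 acks idx 2 -> match: F0=2 F1=0 F2=0 F3=0; commitIndex=0
Op 4: F2 acks idx 2 -> match: F0=2 F1=0 F2=2 F3=0; commitIndex=2
Op 5: F3 acks idx 2 -> match: F0=2 F1=0 F2=2 F3=2; commitIndex=2
Op 6: F0 acks idx 1 -> match: F0=2 F1=0 F2=2 F3=2; commitIndex=2
Op 7: F3 acks idx 2 -> match: F0=2 F1=0 F2=2 F3=2; commitIndex=2
Op 8: F1 acks idx 1 -> match: F0=2 F1=1 F2=2 F3=2; commitIndex=2
Op 9: F2 acks idx 1 -> match: F0=2 F1=1 F2=2 F3=2; commitIndex=2

Answer: 2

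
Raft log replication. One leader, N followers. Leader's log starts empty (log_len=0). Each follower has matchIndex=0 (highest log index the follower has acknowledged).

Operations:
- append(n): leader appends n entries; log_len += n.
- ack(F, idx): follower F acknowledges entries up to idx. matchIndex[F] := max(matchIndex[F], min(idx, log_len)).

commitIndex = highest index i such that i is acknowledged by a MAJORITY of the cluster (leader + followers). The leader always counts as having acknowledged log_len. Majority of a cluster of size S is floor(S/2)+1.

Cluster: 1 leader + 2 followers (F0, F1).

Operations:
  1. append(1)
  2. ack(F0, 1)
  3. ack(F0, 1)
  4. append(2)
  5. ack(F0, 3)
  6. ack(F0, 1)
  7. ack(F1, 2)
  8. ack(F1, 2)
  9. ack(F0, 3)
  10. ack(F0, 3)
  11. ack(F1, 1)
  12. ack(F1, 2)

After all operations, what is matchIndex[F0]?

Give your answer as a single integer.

Answer: 3

Derivation:
Op 1: append 1 -> log_len=1
Op 2: F0 acks idx 1 -> match: F0=1 F1=0; commitIndex=1
Op 3: F0 acks idx 1 -> match: F0=1 F1=0; commitIndex=1
Op 4: append 2 -> log_len=3
Op 5: F0 acks idx 3 -> match: F0=3 F1=0; commitIndex=3
Op 6: F0 acks idx 1 -> match: F0=3 F1=0; commitIndex=3
Op 7: F1 acks idx 2 -> match: F0=3 F1=2; commitIndex=3
Op 8: F1 acks idx 2 -> match: F0=3 F1=2; commitIndex=3
Op 9: F0 acks idx 3 -> match: F0=3 F1=2; commitIndex=3
Op 10: F0 acks idx 3 -> match: F0=3 F1=2; commitIndex=3
Op 11: F1 acks idx 1 -> match: F0=3 F1=2; commitIndex=3
Op 12: F1 acks idx 2 -> match: F0=3 F1=2; commitIndex=3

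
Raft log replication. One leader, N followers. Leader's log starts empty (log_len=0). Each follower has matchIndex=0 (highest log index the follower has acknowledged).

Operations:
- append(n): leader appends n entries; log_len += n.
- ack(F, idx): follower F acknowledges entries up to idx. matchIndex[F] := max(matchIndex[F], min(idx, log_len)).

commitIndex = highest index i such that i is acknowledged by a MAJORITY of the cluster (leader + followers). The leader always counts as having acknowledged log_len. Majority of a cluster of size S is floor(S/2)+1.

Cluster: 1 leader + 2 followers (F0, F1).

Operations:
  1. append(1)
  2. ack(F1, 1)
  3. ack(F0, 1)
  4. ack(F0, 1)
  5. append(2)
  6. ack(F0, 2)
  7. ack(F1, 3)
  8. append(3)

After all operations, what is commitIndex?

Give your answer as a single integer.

Op 1: append 1 -> log_len=1
Op 2: F1 acks idx 1 -> match: F0=0 F1=1; commitIndex=1
Op 3: F0 acks idx 1 -> match: F0=1 F1=1; commitIndex=1
Op 4: F0 acks idx 1 -> match: F0=1 F1=1; commitIndex=1
Op 5: append 2 -> log_len=3
Op 6: F0 acks idx 2 -> match: F0=2 F1=1; commitIndex=2
Op 7: F1 acks idx 3 -> match: F0=2 F1=3; commitIndex=3
Op 8: append 3 -> log_len=6

Answer: 3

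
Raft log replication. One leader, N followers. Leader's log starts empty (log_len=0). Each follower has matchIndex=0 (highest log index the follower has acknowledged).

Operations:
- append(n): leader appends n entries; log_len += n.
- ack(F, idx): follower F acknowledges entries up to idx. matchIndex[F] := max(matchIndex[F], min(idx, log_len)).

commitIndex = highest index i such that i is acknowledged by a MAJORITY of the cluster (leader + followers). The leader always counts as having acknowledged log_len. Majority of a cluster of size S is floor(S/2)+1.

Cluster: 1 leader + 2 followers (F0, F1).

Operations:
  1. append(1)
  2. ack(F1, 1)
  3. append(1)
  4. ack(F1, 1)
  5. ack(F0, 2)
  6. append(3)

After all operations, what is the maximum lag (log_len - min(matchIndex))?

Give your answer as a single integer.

Op 1: append 1 -> log_len=1
Op 2: F1 acks idx 1 -> match: F0=0 F1=1; commitIndex=1
Op 3: append 1 -> log_len=2
Op 4: F1 acks idx 1 -> match: F0=0 F1=1; commitIndex=1
Op 5: F0 acks idx 2 -> match: F0=2 F1=1; commitIndex=2
Op 6: append 3 -> log_len=5

Answer: 4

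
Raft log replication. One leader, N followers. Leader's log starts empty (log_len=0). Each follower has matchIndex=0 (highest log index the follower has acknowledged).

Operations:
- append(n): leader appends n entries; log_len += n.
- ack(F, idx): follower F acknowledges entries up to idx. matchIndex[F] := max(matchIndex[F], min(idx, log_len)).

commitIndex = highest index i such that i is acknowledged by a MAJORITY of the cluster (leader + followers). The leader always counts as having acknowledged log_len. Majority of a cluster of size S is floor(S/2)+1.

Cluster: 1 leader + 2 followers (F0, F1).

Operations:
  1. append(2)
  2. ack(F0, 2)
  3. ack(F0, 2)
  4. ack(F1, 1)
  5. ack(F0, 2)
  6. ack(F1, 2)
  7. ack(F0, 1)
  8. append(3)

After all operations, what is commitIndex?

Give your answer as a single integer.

Op 1: append 2 -> log_len=2
Op 2: F0 acks idx 2 -> match: F0=2 F1=0; commitIndex=2
Op 3: F0 acks idx 2 -> match: F0=2 F1=0; commitIndex=2
Op 4: F1 acks idx 1 -> match: F0=2 F1=1; commitIndex=2
Op 5: F0 acks idx 2 -> match: F0=2 F1=1; commitIndex=2
Op 6: F1 acks idx 2 -> match: F0=2 F1=2; commitIndex=2
Op 7: F0 acks idx 1 -> match: F0=2 F1=2; commitIndex=2
Op 8: append 3 -> log_len=5

Answer: 2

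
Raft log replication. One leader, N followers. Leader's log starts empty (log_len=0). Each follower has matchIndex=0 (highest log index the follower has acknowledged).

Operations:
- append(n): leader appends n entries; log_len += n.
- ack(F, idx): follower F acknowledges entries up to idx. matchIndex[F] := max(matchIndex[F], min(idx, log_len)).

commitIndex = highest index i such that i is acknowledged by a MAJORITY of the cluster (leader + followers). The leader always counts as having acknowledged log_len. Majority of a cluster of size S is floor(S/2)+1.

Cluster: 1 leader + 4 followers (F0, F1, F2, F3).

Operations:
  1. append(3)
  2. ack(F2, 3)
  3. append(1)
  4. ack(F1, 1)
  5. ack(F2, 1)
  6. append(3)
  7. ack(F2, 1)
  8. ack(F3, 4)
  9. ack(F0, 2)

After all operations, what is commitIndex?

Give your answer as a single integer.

Op 1: append 3 -> log_len=3
Op 2: F2 acks idx 3 -> match: F0=0 F1=0 F2=3 F3=0; commitIndex=0
Op 3: append 1 -> log_len=4
Op 4: F1 acks idx 1 -> match: F0=0 F1=1 F2=3 F3=0; commitIndex=1
Op 5: F2 acks idx 1 -> match: F0=0 F1=1 F2=3 F3=0; commitIndex=1
Op 6: append 3 -> log_len=7
Op 7: F2 acks idx 1 -> match: F0=0 F1=1 F2=3 F3=0; commitIndex=1
Op 8: F3 acks idx 4 -> match: F0=0 F1=1 F2=3 F3=4; commitIndex=3
Op 9: F0 acks idx 2 -> match: F0=2 F1=1 F2=3 F3=4; commitIndex=3

Answer: 3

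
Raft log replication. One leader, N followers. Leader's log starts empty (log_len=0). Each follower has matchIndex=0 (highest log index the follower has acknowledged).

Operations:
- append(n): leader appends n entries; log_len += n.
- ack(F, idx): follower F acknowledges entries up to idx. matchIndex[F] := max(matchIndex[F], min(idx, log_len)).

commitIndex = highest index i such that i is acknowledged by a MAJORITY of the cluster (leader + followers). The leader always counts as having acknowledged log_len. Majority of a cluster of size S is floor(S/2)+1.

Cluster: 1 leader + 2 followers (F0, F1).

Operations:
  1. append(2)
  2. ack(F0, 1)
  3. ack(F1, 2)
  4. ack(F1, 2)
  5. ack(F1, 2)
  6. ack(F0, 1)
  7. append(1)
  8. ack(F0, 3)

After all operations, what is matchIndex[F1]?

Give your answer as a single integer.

Op 1: append 2 -> log_len=2
Op 2: F0 acks idx 1 -> match: F0=1 F1=0; commitIndex=1
Op 3: F1 acks idx 2 -> match: F0=1 F1=2; commitIndex=2
Op 4: F1 acks idx 2 -> match: F0=1 F1=2; commitIndex=2
Op 5: F1 acks idx 2 -> match: F0=1 F1=2; commitIndex=2
Op 6: F0 acks idx 1 -> match: F0=1 F1=2; commitIndex=2
Op 7: append 1 -> log_len=3
Op 8: F0 acks idx 3 -> match: F0=3 F1=2; commitIndex=3

Answer: 2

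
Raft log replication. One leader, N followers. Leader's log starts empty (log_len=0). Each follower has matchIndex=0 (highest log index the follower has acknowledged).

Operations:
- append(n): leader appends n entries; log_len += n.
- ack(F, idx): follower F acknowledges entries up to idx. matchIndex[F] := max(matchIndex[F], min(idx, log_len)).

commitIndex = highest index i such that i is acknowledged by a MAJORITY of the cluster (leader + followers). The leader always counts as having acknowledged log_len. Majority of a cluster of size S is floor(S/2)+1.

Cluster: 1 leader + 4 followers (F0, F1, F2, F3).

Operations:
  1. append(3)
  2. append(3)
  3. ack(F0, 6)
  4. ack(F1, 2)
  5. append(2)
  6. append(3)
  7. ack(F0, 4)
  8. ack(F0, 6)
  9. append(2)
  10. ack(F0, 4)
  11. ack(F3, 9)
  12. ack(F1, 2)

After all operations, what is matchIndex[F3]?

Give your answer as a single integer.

Op 1: append 3 -> log_len=3
Op 2: append 3 -> log_len=6
Op 3: F0 acks idx 6 -> match: F0=6 F1=0 F2=0 F3=0; commitIndex=0
Op 4: F1 acks idx 2 -> match: F0=6 F1=2 F2=0 F3=0; commitIndex=2
Op 5: append 2 -> log_len=8
Op 6: append 3 -> log_len=11
Op 7: F0 acks idx 4 -> match: F0=6 F1=2 F2=0 F3=0; commitIndex=2
Op 8: F0 acks idx 6 -> match: F0=6 F1=2 F2=0 F3=0; commitIndex=2
Op 9: append 2 -> log_len=13
Op 10: F0 acks idx 4 -> match: F0=6 F1=2 F2=0 F3=0; commitIndex=2
Op 11: F3 acks idx 9 -> match: F0=6 F1=2 F2=0 F3=9; commitIndex=6
Op 12: F1 acks idx 2 -> match: F0=6 F1=2 F2=0 F3=9; commitIndex=6

Answer: 9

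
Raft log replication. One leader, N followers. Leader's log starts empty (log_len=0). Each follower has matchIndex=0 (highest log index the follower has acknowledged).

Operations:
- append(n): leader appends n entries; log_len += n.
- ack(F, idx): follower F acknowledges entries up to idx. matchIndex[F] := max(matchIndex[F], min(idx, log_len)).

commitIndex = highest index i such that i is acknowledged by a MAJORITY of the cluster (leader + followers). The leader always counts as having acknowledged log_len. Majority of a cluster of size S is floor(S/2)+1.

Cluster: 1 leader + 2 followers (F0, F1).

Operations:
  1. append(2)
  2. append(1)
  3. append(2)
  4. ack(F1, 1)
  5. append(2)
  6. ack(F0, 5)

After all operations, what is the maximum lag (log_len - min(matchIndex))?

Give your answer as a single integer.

Op 1: append 2 -> log_len=2
Op 2: append 1 -> log_len=3
Op 3: append 2 -> log_len=5
Op 4: F1 acks idx 1 -> match: F0=0 F1=1; commitIndex=1
Op 5: append 2 -> log_len=7
Op 6: F0 acks idx 5 -> match: F0=5 F1=1; commitIndex=5

Answer: 6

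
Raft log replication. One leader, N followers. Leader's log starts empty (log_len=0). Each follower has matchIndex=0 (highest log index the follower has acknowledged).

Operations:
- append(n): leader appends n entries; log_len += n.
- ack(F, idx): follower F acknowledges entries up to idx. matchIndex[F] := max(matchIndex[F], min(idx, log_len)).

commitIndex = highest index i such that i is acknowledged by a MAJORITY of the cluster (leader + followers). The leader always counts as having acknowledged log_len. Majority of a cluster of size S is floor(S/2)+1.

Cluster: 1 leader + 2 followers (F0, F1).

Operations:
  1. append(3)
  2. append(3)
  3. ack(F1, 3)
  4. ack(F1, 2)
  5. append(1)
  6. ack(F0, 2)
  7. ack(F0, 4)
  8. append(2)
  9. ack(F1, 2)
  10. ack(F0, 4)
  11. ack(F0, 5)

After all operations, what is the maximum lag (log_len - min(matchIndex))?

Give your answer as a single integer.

Answer: 6

Derivation:
Op 1: append 3 -> log_len=3
Op 2: append 3 -> log_len=6
Op 3: F1 acks idx 3 -> match: F0=0 F1=3; commitIndex=3
Op 4: F1 acks idx 2 -> match: F0=0 F1=3; commitIndex=3
Op 5: append 1 -> log_len=7
Op 6: F0 acks idx 2 -> match: F0=2 F1=3; commitIndex=3
Op 7: F0 acks idx 4 -> match: F0=4 F1=3; commitIndex=4
Op 8: append 2 -> log_len=9
Op 9: F1 acks idx 2 -> match: F0=4 F1=3; commitIndex=4
Op 10: F0 acks idx 4 -> match: F0=4 F1=3; commitIndex=4
Op 11: F0 acks idx 5 -> match: F0=5 F1=3; commitIndex=5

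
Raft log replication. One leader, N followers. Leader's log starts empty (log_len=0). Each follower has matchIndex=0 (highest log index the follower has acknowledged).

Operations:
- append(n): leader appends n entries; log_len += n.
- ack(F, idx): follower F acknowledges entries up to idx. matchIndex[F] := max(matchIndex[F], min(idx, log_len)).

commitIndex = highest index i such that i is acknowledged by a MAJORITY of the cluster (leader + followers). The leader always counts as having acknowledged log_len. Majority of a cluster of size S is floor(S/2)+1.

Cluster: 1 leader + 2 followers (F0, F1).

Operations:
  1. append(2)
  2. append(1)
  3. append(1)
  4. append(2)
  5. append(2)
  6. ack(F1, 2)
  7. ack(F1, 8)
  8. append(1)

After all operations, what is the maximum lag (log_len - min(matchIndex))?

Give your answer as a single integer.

Op 1: append 2 -> log_len=2
Op 2: append 1 -> log_len=3
Op 3: append 1 -> log_len=4
Op 4: append 2 -> log_len=6
Op 5: append 2 -> log_len=8
Op 6: F1 acks idx 2 -> match: F0=0 F1=2; commitIndex=2
Op 7: F1 acks idx 8 -> match: F0=0 F1=8; commitIndex=8
Op 8: append 1 -> log_len=9

Answer: 9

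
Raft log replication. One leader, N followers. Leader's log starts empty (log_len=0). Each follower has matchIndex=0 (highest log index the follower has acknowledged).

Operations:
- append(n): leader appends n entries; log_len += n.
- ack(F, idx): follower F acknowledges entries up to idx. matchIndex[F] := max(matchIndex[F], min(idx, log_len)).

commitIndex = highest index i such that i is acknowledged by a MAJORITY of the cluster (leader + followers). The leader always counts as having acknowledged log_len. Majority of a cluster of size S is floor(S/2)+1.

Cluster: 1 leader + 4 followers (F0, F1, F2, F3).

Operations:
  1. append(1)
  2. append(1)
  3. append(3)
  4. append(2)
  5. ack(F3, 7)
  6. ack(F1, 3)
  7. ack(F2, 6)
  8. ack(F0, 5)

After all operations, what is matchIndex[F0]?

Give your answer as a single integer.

Answer: 5

Derivation:
Op 1: append 1 -> log_len=1
Op 2: append 1 -> log_len=2
Op 3: append 3 -> log_len=5
Op 4: append 2 -> log_len=7
Op 5: F3 acks idx 7 -> match: F0=0 F1=0 F2=0 F3=7; commitIndex=0
Op 6: F1 acks idx 3 -> match: F0=0 F1=3 F2=0 F3=7; commitIndex=3
Op 7: F2 acks idx 6 -> match: F0=0 F1=3 F2=6 F3=7; commitIndex=6
Op 8: F0 acks idx 5 -> match: F0=5 F1=3 F2=6 F3=7; commitIndex=6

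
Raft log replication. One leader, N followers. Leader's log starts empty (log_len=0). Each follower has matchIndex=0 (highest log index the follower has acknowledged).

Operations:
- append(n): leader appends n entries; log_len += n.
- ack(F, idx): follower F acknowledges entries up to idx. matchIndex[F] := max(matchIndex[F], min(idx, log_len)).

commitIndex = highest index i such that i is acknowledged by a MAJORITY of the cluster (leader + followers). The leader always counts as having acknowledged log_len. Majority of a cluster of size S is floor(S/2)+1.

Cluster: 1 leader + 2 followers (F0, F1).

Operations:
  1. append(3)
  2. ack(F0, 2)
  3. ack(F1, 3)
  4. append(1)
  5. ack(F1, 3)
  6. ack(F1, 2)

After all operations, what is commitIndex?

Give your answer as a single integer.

Answer: 3

Derivation:
Op 1: append 3 -> log_len=3
Op 2: F0 acks idx 2 -> match: F0=2 F1=0; commitIndex=2
Op 3: F1 acks idx 3 -> match: F0=2 F1=3; commitIndex=3
Op 4: append 1 -> log_len=4
Op 5: F1 acks idx 3 -> match: F0=2 F1=3; commitIndex=3
Op 6: F1 acks idx 2 -> match: F0=2 F1=3; commitIndex=3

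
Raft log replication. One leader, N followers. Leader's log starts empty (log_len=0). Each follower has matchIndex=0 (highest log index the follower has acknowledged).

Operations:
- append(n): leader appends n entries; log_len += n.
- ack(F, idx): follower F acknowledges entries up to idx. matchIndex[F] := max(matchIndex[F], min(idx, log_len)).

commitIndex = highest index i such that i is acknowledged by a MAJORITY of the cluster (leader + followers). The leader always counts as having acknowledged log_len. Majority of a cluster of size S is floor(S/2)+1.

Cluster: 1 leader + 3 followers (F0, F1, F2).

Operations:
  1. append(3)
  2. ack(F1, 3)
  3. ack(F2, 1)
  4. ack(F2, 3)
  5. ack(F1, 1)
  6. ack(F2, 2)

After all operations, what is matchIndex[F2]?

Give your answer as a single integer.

Answer: 3

Derivation:
Op 1: append 3 -> log_len=3
Op 2: F1 acks idx 3 -> match: F0=0 F1=3 F2=0; commitIndex=0
Op 3: F2 acks idx 1 -> match: F0=0 F1=3 F2=1; commitIndex=1
Op 4: F2 acks idx 3 -> match: F0=0 F1=3 F2=3; commitIndex=3
Op 5: F1 acks idx 1 -> match: F0=0 F1=3 F2=3; commitIndex=3
Op 6: F2 acks idx 2 -> match: F0=0 F1=3 F2=3; commitIndex=3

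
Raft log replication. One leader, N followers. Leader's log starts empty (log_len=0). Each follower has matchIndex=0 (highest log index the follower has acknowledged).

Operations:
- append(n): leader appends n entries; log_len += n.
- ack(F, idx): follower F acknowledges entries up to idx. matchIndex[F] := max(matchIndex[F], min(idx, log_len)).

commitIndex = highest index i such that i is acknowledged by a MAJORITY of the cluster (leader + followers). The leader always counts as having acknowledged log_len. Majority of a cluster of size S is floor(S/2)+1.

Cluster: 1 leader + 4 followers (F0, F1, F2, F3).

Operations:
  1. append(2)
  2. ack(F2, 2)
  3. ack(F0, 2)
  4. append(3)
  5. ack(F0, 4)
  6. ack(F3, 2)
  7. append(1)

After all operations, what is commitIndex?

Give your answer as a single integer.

Answer: 2

Derivation:
Op 1: append 2 -> log_len=2
Op 2: F2 acks idx 2 -> match: F0=0 F1=0 F2=2 F3=0; commitIndex=0
Op 3: F0 acks idx 2 -> match: F0=2 F1=0 F2=2 F3=0; commitIndex=2
Op 4: append 3 -> log_len=5
Op 5: F0 acks idx 4 -> match: F0=4 F1=0 F2=2 F3=0; commitIndex=2
Op 6: F3 acks idx 2 -> match: F0=4 F1=0 F2=2 F3=2; commitIndex=2
Op 7: append 1 -> log_len=6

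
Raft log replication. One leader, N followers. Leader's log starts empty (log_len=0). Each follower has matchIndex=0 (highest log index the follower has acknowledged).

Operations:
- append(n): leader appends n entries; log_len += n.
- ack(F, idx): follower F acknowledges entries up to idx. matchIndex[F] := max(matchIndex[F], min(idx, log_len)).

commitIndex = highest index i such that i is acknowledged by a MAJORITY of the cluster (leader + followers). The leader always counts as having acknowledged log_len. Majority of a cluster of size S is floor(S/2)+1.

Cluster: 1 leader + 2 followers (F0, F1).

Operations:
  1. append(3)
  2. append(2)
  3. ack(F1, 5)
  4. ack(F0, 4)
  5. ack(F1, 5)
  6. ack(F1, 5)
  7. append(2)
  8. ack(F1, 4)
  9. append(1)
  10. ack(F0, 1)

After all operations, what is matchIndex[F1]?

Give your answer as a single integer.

Op 1: append 3 -> log_len=3
Op 2: append 2 -> log_len=5
Op 3: F1 acks idx 5 -> match: F0=0 F1=5; commitIndex=5
Op 4: F0 acks idx 4 -> match: F0=4 F1=5; commitIndex=5
Op 5: F1 acks idx 5 -> match: F0=4 F1=5; commitIndex=5
Op 6: F1 acks idx 5 -> match: F0=4 F1=5; commitIndex=5
Op 7: append 2 -> log_len=7
Op 8: F1 acks idx 4 -> match: F0=4 F1=5; commitIndex=5
Op 9: append 1 -> log_len=8
Op 10: F0 acks idx 1 -> match: F0=4 F1=5; commitIndex=5

Answer: 5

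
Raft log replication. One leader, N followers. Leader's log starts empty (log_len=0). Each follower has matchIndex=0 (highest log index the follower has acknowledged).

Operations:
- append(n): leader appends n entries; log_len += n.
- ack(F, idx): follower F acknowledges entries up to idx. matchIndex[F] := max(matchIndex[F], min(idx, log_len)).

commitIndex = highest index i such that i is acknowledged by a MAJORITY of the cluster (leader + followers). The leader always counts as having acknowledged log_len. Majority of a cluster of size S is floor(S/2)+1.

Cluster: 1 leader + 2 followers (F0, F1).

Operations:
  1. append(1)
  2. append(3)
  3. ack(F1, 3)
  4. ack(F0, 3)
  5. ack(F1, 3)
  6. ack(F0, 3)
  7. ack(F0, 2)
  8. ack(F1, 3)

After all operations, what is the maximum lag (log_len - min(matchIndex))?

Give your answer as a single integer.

Answer: 1

Derivation:
Op 1: append 1 -> log_len=1
Op 2: append 3 -> log_len=4
Op 3: F1 acks idx 3 -> match: F0=0 F1=3; commitIndex=3
Op 4: F0 acks idx 3 -> match: F0=3 F1=3; commitIndex=3
Op 5: F1 acks idx 3 -> match: F0=3 F1=3; commitIndex=3
Op 6: F0 acks idx 3 -> match: F0=3 F1=3; commitIndex=3
Op 7: F0 acks idx 2 -> match: F0=3 F1=3; commitIndex=3
Op 8: F1 acks idx 3 -> match: F0=3 F1=3; commitIndex=3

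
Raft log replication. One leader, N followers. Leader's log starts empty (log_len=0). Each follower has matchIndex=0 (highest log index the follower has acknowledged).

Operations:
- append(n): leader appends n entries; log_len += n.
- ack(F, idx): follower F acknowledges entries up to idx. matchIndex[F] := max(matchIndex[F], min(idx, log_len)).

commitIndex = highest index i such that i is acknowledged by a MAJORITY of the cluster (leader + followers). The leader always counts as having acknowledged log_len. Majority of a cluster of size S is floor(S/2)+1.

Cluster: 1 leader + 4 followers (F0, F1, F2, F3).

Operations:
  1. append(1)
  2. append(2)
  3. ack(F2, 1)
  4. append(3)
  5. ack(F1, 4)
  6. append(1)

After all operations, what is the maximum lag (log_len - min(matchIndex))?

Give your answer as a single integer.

Answer: 7

Derivation:
Op 1: append 1 -> log_len=1
Op 2: append 2 -> log_len=3
Op 3: F2 acks idx 1 -> match: F0=0 F1=0 F2=1 F3=0; commitIndex=0
Op 4: append 3 -> log_len=6
Op 5: F1 acks idx 4 -> match: F0=0 F1=4 F2=1 F3=0; commitIndex=1
Op 6: append 1 -> log_len=7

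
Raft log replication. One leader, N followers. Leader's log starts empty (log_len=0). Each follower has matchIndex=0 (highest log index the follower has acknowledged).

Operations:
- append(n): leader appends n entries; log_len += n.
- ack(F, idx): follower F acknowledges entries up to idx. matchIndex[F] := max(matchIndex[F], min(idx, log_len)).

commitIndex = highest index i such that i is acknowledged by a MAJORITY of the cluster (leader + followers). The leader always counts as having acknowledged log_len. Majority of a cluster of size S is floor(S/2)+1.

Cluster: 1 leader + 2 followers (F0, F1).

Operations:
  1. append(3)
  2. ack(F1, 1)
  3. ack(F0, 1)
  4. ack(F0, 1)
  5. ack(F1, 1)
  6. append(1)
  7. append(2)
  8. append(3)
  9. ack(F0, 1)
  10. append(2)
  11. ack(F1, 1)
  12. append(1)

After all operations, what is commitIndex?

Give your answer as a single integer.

Answer: 1

Derivation:
Op 1: append 3 -> log_len=3
Op 2: F1 acks idx 1 -> match: F0=0 F1=1; commitIndex=1
Op 3: F0 acks idx 1 -> match: F0=1 F1=1; commitIndex=1
Op 4: F0 acks idx 1 -> match: F0=1 F1=1; commitIndex=1
Op 5: F1 acks idx 1 -> match: F0=1 F1=1; commitIndex=1
Op 6: append 1 -> log_len=4
Op 7: append 2 -> log_len=6
Op 8: append 3 -> log_len=9
Op 9: F0 acks idx 1 -> match: F0=1 F1=1; commitIndex=1
Op 10: append 2 -> log_len=11
Op 11: F1 acks idx 1 -> match: F0=1 F1=1; commitIndex=1
Op 12: append 1 -> log_len=12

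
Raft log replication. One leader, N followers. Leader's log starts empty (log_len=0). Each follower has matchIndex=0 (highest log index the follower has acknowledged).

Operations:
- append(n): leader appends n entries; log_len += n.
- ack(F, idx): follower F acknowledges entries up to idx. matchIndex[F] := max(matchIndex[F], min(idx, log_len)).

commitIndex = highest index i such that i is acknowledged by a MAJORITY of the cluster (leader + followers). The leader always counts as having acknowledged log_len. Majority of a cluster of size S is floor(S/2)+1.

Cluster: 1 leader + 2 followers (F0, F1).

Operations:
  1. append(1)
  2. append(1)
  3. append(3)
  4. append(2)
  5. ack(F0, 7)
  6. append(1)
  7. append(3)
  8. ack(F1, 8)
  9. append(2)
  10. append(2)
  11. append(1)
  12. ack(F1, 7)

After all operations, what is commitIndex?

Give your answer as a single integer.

Op 1: append 1 -> log_len=1
Op 2: append 1 -> log_len=2
Op 3: append 3 -> log_len=5
Op 4: append 2 -> log_len=7
Op 5: F0 acks idx 7 -> match: F0=7 F1=0; commitIndex=7
Op 6: append 1 -> log_len=8
Op 7: append 3 -> log_len=11
Op 8: F1 acks idx 8 -> match: F0=7 F1=8; commitIndex=8
Op 9: append 2 -> log_len=13
Op 10: append 2 -> log_len=15
Op 11: append 1 -> log_len=16
Op 12: F1 acks idx 7 -> match: F0=7 F1=8; commitIndex=8

Answer: 8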